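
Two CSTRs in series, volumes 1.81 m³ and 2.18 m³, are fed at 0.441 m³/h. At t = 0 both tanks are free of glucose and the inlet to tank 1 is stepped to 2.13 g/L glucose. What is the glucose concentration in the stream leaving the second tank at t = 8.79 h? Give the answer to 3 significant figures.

1.23 g/L

Species balance on tank i: dCᵢ/dt = (Cᵢ₋₁ − Cᵢ)/τᵢ with τᵢ = Vᵢ/Q.
τ₁ = 1.81/0.441 = 4.1043 h; τ₂ = 2.18/0.441 = 4.9433 h.
Solving the cascade with C₁(0)=C₂(0)=0 gives C₂(t) = C_in[1 − (τ₁ e^(−t/τ₁) − τ₂ e^(−t/τ₂))/(τ₁ − τ₂)].
At t = 8.79: e^(−t/τ₁) = 0.11746, e^(−t/τ₂) = 0.16895.
C₂ = 2.13·[1 − (4.1043·0.11746 − 4.9433·0.16895)/(-0.83900)] = 2.13·0.57918 = 1.2336 g/L.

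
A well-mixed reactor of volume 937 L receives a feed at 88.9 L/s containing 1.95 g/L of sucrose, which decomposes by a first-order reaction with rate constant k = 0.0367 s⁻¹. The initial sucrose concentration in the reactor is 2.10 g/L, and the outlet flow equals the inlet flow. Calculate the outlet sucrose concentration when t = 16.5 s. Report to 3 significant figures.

1.49 g/L

Accumulation = in − out − consumed: V dC/dt = Q C_in − Q C − k V C.
This is linear with rate a = Q/V + k = 0.13158 s⁻¹.
C_ss = Q C_in/(Q + kV) = 1.4061 g/L; C(t) = C_ss + (C₀ − C_ss) e^(−a t).
C(16.5) = 1.4061 + (0.69390)·e^(−0.13158·16.5) = 1.4061 + (0.69390)·0.11406 = 1.4852 g/L.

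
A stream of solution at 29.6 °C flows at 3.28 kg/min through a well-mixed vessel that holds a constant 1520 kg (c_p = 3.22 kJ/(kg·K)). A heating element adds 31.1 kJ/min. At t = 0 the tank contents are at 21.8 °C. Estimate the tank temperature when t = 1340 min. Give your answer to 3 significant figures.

31.9 °C

Heat balance on the well-mixed liquid: M c_p dT/dt = ṁ c_p (T_in − T) + 31.1.
τ = M/ṁ = 463.41 min; T_ss = T_in + Q̇/(ṁ c_p) = 29.6 + 31.1/(3.28·3.22) = 32.545 °C.
T approaches T_ss exponentially: T(t) = T_ss + (T₀ − T_ss) e^(−t/τ).
T(1340) = 32.545 + (-10.745)·e^(−1340/463.41) = 32.545 + (-10.745)·0.055489 = 31.948 °C.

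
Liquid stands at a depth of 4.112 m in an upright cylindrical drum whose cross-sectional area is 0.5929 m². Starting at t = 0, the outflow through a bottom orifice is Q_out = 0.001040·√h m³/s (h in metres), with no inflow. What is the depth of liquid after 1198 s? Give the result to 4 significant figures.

With no inflow, A dh/dt = −0.001040 √h.
Separate and integrate: 2(√h − √h₀) = −(0.001040/A) t.
√h = √4.112 − 0.001040·1198/(2·0.5929) = 2.02781 − 1.05070 = 0.977107.
h = 0.977107² = 0.954738 m.

0.9547 m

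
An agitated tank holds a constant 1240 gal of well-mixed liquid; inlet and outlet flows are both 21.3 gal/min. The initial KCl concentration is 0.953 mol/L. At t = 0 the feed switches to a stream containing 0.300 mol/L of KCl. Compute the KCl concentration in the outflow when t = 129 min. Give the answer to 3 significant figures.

Accumulation = in − out for the solute gives V dC/dt = Q(C_in − C).
So dC/dt = (C_in − C)/τ with τ = V/Q = 1240/21.3 = 58.216 min.
Solution: C(t) = C_in + (C₀ − C_in) e^(−t/τ).
C(129) = 0.300 + (0.953 − 0.300)·e^(−129/58.216) = 0.300 + (0.65300)·0.10906 = 0.37121 mol/L.

0.371 mol/L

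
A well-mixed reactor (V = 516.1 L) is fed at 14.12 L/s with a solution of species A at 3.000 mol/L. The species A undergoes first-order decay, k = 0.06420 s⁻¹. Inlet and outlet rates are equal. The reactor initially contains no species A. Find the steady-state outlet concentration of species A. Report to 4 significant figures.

0.8964 mol/L

V dC/dt = Q(C_in − C) − k V C.
Steady state (dC/dt = 0): C_ss = Q C_in/(Q + kV) = C_in/(1 + kV/Q).
C_ss = 14.12·3.000/(14.12 + 0.06420·516.1) = 42.3600/47.2536 = 0.896439 mol/L.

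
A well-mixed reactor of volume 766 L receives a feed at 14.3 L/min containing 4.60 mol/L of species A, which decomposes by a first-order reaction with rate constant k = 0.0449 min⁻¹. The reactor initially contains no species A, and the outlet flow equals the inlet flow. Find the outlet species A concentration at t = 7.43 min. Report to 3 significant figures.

Accumulation = in − out − consumed: V dC/dt = Q C_in − Q C − k V C.
dC/dt = (Q/V) C_in − (Q/V + k) C; effective rate a = Q/V + k = 0.018668 + 0.0449 = 0.063568 min⁻¹.
C_ss = Q C_in/(Q + kV) = 1.3509 mol/L; C(t) = C_ss + (C₀ − C_ss) e^(−a t).
C(7.43) = 1.3509 + (-1.3509)·e^(−0.063568·7.43) = 1.3509 + (-1.3509)·0.62356 = 0.50854 mol/L.

0.509 mol/L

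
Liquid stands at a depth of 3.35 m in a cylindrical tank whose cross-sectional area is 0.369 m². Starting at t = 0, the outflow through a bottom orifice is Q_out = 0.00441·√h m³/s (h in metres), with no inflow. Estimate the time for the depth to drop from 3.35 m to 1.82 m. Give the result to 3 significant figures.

With no inflow, A dh/dt = −0.00441 √h.
∫ h^(−1/2) dh = −(0.00441/A) ∫ dt, giving 2√h = 2√h₀ − (0.00441/A) t.
t = 2A(√h₀ − √h)/0.00441 = 2·0.369·(√3.35 − √1.82)/0.00441
  = 0.73800 × (1.8303 − 1.3491) / 0.00441 = 80.532 s.

80.5 s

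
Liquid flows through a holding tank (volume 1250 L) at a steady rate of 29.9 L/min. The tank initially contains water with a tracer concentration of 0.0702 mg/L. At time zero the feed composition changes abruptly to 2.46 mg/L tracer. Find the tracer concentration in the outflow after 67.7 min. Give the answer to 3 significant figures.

Unsteady species balance (constant V, well mixed): V dC/dt = Q(C_in − C).
Time constant τ = V/Q = 1250/29.9 = 41.806 min.
C approaches C_in exponentially: C(t) = C_in + (C₀ − C_in) e^(−t/τ).
C(67.7) = 2.46 + (0.0702 − 2.46)·e^(−67.7/41.806) = 2.46 + (-2.3898)·0.19802 = 1.9868 mg/L.

1.99 mg/L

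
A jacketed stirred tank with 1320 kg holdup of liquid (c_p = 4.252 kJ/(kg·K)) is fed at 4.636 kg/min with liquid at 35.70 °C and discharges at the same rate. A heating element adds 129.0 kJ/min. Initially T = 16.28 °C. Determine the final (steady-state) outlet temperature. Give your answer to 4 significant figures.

42.24 °C

M c_p dT/dt = ṁ c_p (T_in − T) + Q̇.
At steady state dT/dt = 0 ⇒ T_ss = T_in + Q̇/(ṁ c_p) = 35.70 + 129.0/(4.636·4.252) = 42.2441 °C.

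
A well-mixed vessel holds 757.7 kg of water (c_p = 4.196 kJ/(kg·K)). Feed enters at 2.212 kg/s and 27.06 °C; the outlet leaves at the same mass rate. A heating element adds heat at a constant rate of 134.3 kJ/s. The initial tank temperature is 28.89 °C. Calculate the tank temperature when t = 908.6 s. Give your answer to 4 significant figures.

M c_p dT/dt = ṁ c_p (T_in − T) + Q̇.
Rearrange: dT/dt = (T_ss − T)/τ with τ = M/ṁ = 342.541 s and T_ss = T_in + Q̇/(ṁ c_p) = 41.5296 °C.
Integrating: T(t) = T_ss + (T₀ − T_ss) e^(−t/τ).
T(908.6) = 41.5296 + (-12.6396)·e^(−908.6/342.541) = 41.5296 + (-12.6396)·0.0704726 = 40.6388 °C.

40.64 °C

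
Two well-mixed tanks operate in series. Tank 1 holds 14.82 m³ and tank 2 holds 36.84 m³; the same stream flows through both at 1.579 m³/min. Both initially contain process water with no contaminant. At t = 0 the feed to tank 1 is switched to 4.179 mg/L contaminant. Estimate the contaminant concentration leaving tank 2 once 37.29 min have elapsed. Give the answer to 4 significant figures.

2.818 mg/L

Time constants: τᵢ = Vᵢ/Q for each well-mixed tank.
τ₁ = 14.82/1.579 = 9.38569 min; τ₂ = 36.84/1.579 = 23.3312 min.
Solving the cascade with C₁(0)=C₂(0)=0 gives C₂(t) = C_in[1 − (τ₁ e^(−t/τ₁) − τ₂ e^(−t/τ₂))/(τ₁ − τ₂)].
At t = 37.29: e^(−t/τ₁) = 0.0188156, e^(−t/τ₂) = 0.202243.
C₂ = 4.179·[1 − (9.38569·0.0188156 − 23.3312·0.202243)/(-13.9455)] = 4.179·0.674307 = 2.81793 mg/L.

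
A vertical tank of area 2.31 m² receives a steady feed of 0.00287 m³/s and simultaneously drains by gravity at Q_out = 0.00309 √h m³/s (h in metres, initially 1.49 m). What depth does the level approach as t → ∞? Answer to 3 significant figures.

0.863 m

Level balance: A dh/dt = 0.00287 − 0.00309 √h. Setting dh/dt = 0:
Q_in = 0.00309 √h_ss ⇒ √h_ss = 0.00287/0.00309 = 0.92880.
h_ss = 0.92880² = 0.86267 m. (Since h₀ = 1.49 m > h_ss, the level will fall toward this value.)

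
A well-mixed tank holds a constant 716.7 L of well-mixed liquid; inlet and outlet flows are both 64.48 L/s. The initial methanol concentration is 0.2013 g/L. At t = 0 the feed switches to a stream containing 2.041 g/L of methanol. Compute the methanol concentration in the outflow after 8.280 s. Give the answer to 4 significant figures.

Transient balance on the dissolved component: V dC/dt = Q(C_in − C).
Rewrite as dC/dt + C/τ = C_in/τ, τ = V/Q = 11.1151 s.
C approaches C_in exponentially: C(t) = C_in + (C₀ − C_in) e^(−t/τ).
C(8.280) = 2.041 + (0.2013 − 2.041)·e^(−8.280/11.1151) = 2.041 + (-1.83970)·0.474765 = 1.16757 g/L.

1.168 g/L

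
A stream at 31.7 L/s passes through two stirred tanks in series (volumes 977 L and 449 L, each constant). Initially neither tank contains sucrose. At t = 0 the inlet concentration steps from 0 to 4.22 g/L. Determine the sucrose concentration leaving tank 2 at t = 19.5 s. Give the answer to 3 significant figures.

Time constants: τᵢ = Vᵢ/Q for each well-mixed tank.
τ₁ = 977/31.7 = 30.820 s; τ₂ = 449/31.7 = 14.164 s.
Tank 1: C₁ = C_in(1 − e^(−t/τ₁)). Tank 2 (τ₁ ≠ τ₂): C₂ = C_in[1 − (τ₁ e^(−t/τ₁) − τ₂ e^(−t/τ₂))/(τ₁ − τ₂)].
At t = 19.5: e^(−t/τ₁) = 0.53115, e^(−t/τ₂) = 0.25240.
C₂ = 4.22·[1 − (30.820·0.53115 − 14.164·0.25240)/(16.656)] = 4.22·0.23180 = 0.97820 g/L.

0.978 g/L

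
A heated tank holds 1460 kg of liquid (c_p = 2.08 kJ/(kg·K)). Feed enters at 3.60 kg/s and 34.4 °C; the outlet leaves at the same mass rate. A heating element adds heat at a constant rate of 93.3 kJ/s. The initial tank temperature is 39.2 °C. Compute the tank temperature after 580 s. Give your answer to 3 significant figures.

Unsteady energy balance on the tank contents: M c_p dT/dt = ṁ c_p (T_in − T) + 93.3.
Rearrange: dT/dt = (T_ss − T)/τ with τ = M/ṁ = 405.56 s and T_ss = T_in + Q̇/(ṁ c_p) = 46.860 °C.
Integrating: T(t) = T_ss + (T₀ − T_ss) e^(−t/τ).
T(580) = 46.860 + (-7.6599)·e^(−580/405.56) = 46.860 + (-7.6599)·0.23928 = 45.027 °C.

45.0 °C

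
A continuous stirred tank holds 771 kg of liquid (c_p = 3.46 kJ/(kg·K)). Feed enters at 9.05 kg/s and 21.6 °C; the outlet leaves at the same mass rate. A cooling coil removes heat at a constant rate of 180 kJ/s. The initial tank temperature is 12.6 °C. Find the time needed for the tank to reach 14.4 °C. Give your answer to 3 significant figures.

68.7 s

M c_p dT/dt = ṁ c_p (T_in − T) − Q̇.
τ = M/ṁ = 85.193 s; T_ss = T_in − Q̇/(ṁ c_p) = 15.852 °C.
T(t) = T_ss + (T₀ − T_ss) e^(−t/τ). Set T = 14.4:
e^(−t/τ) = (14.4 − 15.852)/(12.6 − 15.852) = 0.44642
t = −85.193 · ln(0.44642) = 68.707 s.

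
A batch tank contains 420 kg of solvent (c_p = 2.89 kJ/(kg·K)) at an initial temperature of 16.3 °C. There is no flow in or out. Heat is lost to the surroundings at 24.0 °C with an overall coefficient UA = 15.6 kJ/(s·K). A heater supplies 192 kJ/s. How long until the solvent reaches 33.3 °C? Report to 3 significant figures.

Lumped-capacitance energy balance: M c_p dT/dt = UA(T_amb − T) + Q̇.
τ = M c_p/UA = 77.808 s; T_ss = T_amb + Q̇/UA = 24.0 + 192/15.6 = 36.308 °C.
T(t) = T_ss + (T₀ − T_ss)e^(−t/τ); set T = 33.3:
t = −τ ln[(T − T_ss)/(T₀ − T_ss)] = −77.808 · ln(0.15033) = 147.44 s.

147 s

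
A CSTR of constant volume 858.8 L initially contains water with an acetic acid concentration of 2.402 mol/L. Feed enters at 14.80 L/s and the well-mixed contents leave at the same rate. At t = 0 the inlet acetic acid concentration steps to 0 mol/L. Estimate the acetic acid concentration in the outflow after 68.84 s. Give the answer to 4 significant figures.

Accumulation = in − out for the solute gives V dC/dt = Q(C_in − C).
Time constant τ = V/Q = 858.8/14.80 = 58.0270 s.
This is linear first-order; C(t) = C_in + (C₀ − C_in) e^(−t/τ).
C(68.84) = 0 + (2.402 − 0)·e^(−68.84/58.0270) = 0 + (2.40200)·0.305336 = 0.733416 mol/L.

0.7334 mol/L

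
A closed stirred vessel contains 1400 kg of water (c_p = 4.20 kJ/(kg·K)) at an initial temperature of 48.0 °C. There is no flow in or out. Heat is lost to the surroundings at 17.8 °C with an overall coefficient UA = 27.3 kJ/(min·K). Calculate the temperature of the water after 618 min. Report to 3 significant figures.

Lumped-capacitance energy balance: M c_p dT/dt = UA(T_amb − T).
dT/dt = (T_ss − T)/τ with T_ss = T_amb = 17.800 °C, τ = M c_p/UA = 1400·4.20/27.3 = 215.38 min.
This is linear first-order; T(t) = T_ss + (T₀ − T_ss) e^(−t/τ).
T(618) = 17.800 + (30.200)·0.056739 = 19.514 °C.

19.5 °C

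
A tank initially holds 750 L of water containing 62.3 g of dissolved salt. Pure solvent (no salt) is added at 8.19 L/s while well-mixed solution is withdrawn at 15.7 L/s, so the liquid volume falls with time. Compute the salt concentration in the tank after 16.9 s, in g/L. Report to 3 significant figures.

Let m(t) be the amount of salt. Volume: V(t) = V₀ + (Q_in − Q_out) t = 750 − 7.5100 t; V(16.9) = 623.08 L.
Species balance (pure solvent in): dm/dt = −Q_out · m/V(t).
dm/m = −Q_out dt/(V₀ − 7.5100 t); integrating gives ln(m/m₀) = −(Q_out/(Q_in−Q_out)) ln(V/V₀).
m = m₀ (V₀/V)^(Q_out/(Q_in−Q_out)) = 62.3 × (750/623.08)^(-2.0905) = 42.283 g.
C = m/V = 42.283/623.08 = 0.067861 g/L.

0.0679 g/L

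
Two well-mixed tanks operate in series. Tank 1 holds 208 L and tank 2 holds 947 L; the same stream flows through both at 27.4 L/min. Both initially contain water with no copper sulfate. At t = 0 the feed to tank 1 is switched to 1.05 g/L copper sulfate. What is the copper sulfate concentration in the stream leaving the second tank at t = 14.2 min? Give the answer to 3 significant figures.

0.203 g/L

Each tank obeys Vᵢ dCᵢ/dt = Q(Cᵢ₋₁ − Cᵢ), so τᵢ = Vᵢ/Q.
τ₁ = 208/27.4 = 7.5912 min; τ₂ = 947/27.4 = 34.562 min.
Tank 1: C₁ = C_in(1 − e^(−t/τ₁)). Tank 2 (τ₁ ≠ τ₂): C₂ = C_in[1 − (τ₁ e^(−t/τ₁) − τ₂ e^(−t/τ₂))/(τ₁ − τ₂)].
At t = 14.2: e^(−t/τ₁) = 0.15403, e^(−t/τ₂) = 0.66308.
C₂ = 1.05·[1 − (7.5912·0.15403 − 34.562·0.66308)/(-26.971)] = 1.05·0.19364 = 0.20332 g/L.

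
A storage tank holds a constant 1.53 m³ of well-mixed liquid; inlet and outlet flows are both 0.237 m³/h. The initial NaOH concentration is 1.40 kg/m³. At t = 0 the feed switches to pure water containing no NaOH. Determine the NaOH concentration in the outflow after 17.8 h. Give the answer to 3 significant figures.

Species balance on the tank: V dC/dt = Q(C_in − C).
Rewrite as dC/dt + C/τ = C_in/τ, τ = V/Q = 6.4557 h.
Integrating: C(t) = C_in + (C₀ − C_in) e^(−t/τ).
C(17.8) = 0 + (1.40 − 0)·e^(−17.8/6.4557) = 0 + (1.4000)·0.063466 = 0.088852 kg/m³.

0.0889 kg/m³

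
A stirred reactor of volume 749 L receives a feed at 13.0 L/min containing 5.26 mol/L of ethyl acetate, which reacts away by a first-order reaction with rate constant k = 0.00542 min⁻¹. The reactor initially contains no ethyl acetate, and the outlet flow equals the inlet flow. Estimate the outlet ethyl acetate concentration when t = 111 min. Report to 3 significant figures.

3.69 mol/L

Accumulation = in − out − consumed: V dC/dt = Q C_in − Q C − k V C.
dC/dt = (Q/V) C_in − (Q/V + k) C; effective rate a = Q/V + k = 0.017356 + 0.00542 = 0.022776 min⁻¹.
C_ss = Q C_in/(Q + kV) = 4.0083 mol/L; C(t) = C_ss + (C₀ − C_ss) e^(−a t).
C(111) = 4.0083 + (-4.0083)·e^(−0.022776·111) = 4.0083 + (-4.0083)·0.079803 = 3.6884 mol/L.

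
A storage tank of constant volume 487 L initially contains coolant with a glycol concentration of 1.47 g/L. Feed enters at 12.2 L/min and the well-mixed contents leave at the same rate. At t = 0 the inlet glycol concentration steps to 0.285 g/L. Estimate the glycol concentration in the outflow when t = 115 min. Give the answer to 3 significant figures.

0.351 g/L

Accumulation = in − out for the solute gives V dC/dt = Q(C_in − C).
So dC/dt = (C_in − C)/τ with τ = V/Q = 487/12.2 = 39.918 min.
Integrating: C(t) = C_in + (C₀ − C_in) e^(−t/τ).
C(115) = 0.285 + (1.47 − 0.285)·e^(−115/39.918) = 0.285 + (1.1850)·0.056084 = 0.35146 g/L.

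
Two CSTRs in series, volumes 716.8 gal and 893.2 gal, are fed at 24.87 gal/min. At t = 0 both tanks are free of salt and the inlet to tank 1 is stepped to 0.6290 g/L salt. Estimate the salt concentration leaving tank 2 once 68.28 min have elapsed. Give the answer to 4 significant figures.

Species balance on tank i: dCᵢ/dt = (Cᵢ₋₁ − Cᵢ)/τᵢ with τᵢ = Vᵢ/Q.
τ₁ = 716.8/24.87 = 28.8219 min; τ₂ = 893.2/24.87 = 35.9148 min.
Tank 1: C₁ = C_in(1 − e^(−t/τ₁)). Tank 2 (τ₁ ≠ τ₂): C₂ = C_in[1 − (τ₁ e^(−t/τ₁) − τ₂ e^(−t/τ₂))/(τ₁ − τ₂)].
At t = 68.28: e^(−t/τ₁) = 0.0935711, e^(−t/τ₂) = 0.149394.
C₂ = 0.6290·[1 − (28.8219·0.0935711 − 35.9148·0.149394)/(-7.09288)] = 0.6290·0.623770 = 0.392351 g/L.

0.3924 g/L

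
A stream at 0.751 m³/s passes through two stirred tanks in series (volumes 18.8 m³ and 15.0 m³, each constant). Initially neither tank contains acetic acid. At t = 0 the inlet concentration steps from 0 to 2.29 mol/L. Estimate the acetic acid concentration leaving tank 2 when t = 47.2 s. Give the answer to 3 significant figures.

1.42 mol/L

Each tank obeys Vᵢ dCᵢ/dt = Q(Cᵢ₋₁ − Cᵢ), so τᵢ = Vᵢ/Q.
τ₁ = 18.8/0.751 = 25.033 s; τ₂ = 15.0/0.751 = 19.973 s.
Tank 1: C₁ = C_in(1 − e^(−t/τ₁)). Tank 2 (τ₁ ≠ τ₂): C₂ = C_in[1 − (τ₁ e^(−t/τ₁) − τ₂ e^(−t/τ₂))/(τ₁ − τ₂)].
At t = 47.2: e^(−t/τ₁) = 0.15175, e^(−t/τ₂) = 0.094124.
C₂ = 2.29·[1 − (25.033·0.15175 − 19.973·0.094124)/(5.0599)] = 2.29·0.62075 = 1.4215 mol/L.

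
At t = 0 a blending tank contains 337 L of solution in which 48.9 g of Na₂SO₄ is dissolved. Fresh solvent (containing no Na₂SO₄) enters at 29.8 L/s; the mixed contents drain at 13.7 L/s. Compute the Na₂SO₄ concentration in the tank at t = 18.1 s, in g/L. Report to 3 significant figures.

Let m(t) be the amount of Na₂SO₄. Volume: V(t) = V₀ + (Q_in − Q_out) t = 337 + 16.100 t; V(18.1) = 628.41 L.
Species balance (pure solvent in): dm/dt = −Q_out · m/V(t).
Separate: dm/m = −Q_out dt/V(t) ⇒ ln(m/m₀) = −(Q_out/(Q_in−Q_out)) ln(V/V₀).
m = m₀ (V₀/V)^(Q_out/(Q_in−Q_out)) = 48.9 × (337/628.41)^(0.85093) = 28.776 g.
C = m/V = 28.776/628.41 = 0.045792 g/L.

0.0458 g/L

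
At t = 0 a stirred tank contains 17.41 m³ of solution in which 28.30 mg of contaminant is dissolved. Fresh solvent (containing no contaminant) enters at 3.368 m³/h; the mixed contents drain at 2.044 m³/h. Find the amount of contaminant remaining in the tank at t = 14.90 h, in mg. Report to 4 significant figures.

Let m(t) be the amount of contaminant. Volume: V(t) = V₀ + (Q_in − Q_out) t = 17.41 + 1.32400 t; V(14.90) = 37.1376 m³.
No contaminant enters, so dm/dt = −Q_out · (m/V).
dm/m = −Q_out dt/(V₀ + 1.32400 t); integrating gives ln(m/m₀) = −(Q_out/(Q_in−Q_out)) ln(V/V₀).
m = m₀ (V₀/V)^(Q_out/(Q_in−Q_out)) = 28.30 × (17.41/37.1376)^(1.54381) = 8.78721 mg.

8.787 mg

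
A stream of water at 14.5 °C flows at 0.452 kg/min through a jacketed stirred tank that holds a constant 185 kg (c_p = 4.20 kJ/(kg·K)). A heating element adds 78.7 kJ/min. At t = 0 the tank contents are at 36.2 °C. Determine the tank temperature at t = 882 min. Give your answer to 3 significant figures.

M c_p dT/dt = ṁ c_p (T_in − T) + Q̇.
τ = M/ṁ = 409.29 min; T_ss = T_in + Q̇/(ṁ c_p) = 14.5 + 78.7/(0.452·4.20) = 55.956 °C.
Integrating: T(t) = T_ss + (T₀ − T_ss) e^(−t/τ).
T(882) = 55.956 + (-19.756)·e^(−882/409.29) = 55.956 + (-19.756)·0.11591 = 53.666 °C.

53.7 °C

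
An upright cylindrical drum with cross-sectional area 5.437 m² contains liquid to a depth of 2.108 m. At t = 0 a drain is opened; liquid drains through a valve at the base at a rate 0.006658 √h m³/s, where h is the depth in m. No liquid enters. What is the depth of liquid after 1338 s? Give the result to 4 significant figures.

0.4003 m

With no inflow, A dh/dt = −0.006658 √h.
∫ h^(−1/2) dh = −(0.006658/A) ∫ dt, giving 2√h = 2√h₀ − (0.006658/A) t.
√h = √2.108 − 0.006658·1338/(2·5.437) = 1.45190 − 0.819239 = 0.632656.
h = 0.632656² = 0.400254 m.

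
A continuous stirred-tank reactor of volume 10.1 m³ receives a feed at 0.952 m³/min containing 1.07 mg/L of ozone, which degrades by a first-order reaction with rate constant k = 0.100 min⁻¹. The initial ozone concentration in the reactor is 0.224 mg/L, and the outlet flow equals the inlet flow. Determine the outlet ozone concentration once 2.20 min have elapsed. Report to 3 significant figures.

Accumulation = in − out − consumed: V dC/dt = Q C_in − Q C − k V C.
dC/dt = (Q/V) C_in − (Q/V + k) C; effective rate a = Q/V + k = 0.094257 + 0.100 = 0.19426 min⁻¹.
C_ss = Q C_in/(Q + kV) = 0.51918 mg/L; C(t) = C_ss + (C₀ − C_ss) e^(−a t).
C(2.20) = 0.51918 + (-0.29518)·e^(−0.19426·2.20) = 0.51918 + (-0.29518)·0.65222 = 0.32666 mg/L.

0.327 mg/L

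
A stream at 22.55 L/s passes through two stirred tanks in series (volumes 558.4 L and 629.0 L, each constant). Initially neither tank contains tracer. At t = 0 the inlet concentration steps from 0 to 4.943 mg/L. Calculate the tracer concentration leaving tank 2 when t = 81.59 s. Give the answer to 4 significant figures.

Species balance on tank i: dCᵢ/dt = (Cᵢ₋₁ − Cᵢ)/τᵢ with τᵢ = Vᵢ/Q.
τ₁ = 558.4/22.55 = 24.7627 s; τ₂ = 629.0/22.55 = 27.8936 s.
Tank 1: C₁ = C_in(1 − e^(−t/τ₁)). Tank 2 (τ₁ ≠ τ₂): C₂ = C_in[1 − (τ₁ e^(−t/τ₁) − τ₂ e^(−t/τ₂))/(τ₁ − τ₂)].
At t = 81.59: e^(−t/τ₁) = 0.0370729, e^(−t/τ₂) = 0.0536622.
C₂ = 4.943·[1 − (24.7627·0.0370729 − 27.8936·0.0536622)/(-3.13082)] = 4.943·0.815128 = 4.02918 mg/L.

4.029 mg/L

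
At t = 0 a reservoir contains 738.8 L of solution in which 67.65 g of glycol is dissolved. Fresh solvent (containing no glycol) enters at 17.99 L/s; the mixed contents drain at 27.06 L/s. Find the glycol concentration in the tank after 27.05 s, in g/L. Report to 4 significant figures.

0.04112 g/L

Let m(t) be the amount of glycol. Volume: V(t) = V₀ + (Q_in − Q_out) t = 738.8 − 9.07000 t; V(27.05) = 493.456 L.
Species balance (pure solvent in): dm/dt = −Q_out · m/V(t).
dm/m = −Q_out dt/(V₀ − 9.07000 t); integrating gives ln(m/m₀) = −(Q_out/(Q_in−Q_out)) ln(V/V₀).
m = m₀ (V₀/V)^(Q_out/(Q_in−Q_out)) = 67.65 × (738.8/493.456)^(-2.98346) = 20.2924 g.
C = m/V = 20.2924/493.456 = 0.0411229 g/L.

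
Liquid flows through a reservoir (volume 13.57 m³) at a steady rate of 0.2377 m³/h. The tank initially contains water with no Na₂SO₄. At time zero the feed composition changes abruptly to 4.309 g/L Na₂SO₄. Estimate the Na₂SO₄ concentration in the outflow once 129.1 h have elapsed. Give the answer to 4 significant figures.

3.860 g/L

Transient balance on the dissolved component: V dC/dt = Q(C_in − C).
Time constant τ = V/Q = 13.57/0.2377 = 57.0888 h.
Solution: C(t) = C_in + (C₀ − C_in) e^(−t/τ).
C(129.1) = 4.309 + (0 − 4.309)·e^(−129.1/57.0888) = 4.309 + (-4.30900)·0.104205 = 3.85998 g/L.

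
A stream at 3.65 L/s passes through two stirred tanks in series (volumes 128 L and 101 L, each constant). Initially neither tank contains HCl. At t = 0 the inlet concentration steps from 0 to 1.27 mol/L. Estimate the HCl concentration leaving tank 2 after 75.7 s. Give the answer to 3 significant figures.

0.883 mol/L

Each tank obeys Vᵢ dCᵢ/dt = Q(Cᵢ₋₁ − Cᵢ), so τᵢ = Vᵢ/Q.
τ₁ = 128/3.65 = 35.068 s; τ₂ = 101/3.65 = 27.671 s.
Solving the cascade with C₁(0)=C₂(0)=0 gives C₂(t) = C_in[1 − (τ₁ e^(−t/τ₁) − τ₂ e^(−t/τ₂))/(τ₁ − τ₂)].
At t = 75.7: e^(−t/τ₁) = 0.11548, e^(−t/τ₂) = 0.064849.
C₂ = 1.27·[1 − (35.068·0.11548 − 27.671·0.064849)/(7.3973)] = 1.27·0.69511 = 0.88279 mol/L.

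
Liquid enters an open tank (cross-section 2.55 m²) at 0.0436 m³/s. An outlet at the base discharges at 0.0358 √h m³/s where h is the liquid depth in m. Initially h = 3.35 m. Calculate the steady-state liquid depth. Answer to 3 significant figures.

1.48 m

Level balance: A dh/dt = 0.0436 − 0.0358 √h. Setting dh/dt = 0:
Q_in = 0.0358 √h_ss ⇒ √h_ss = 0.0436/0.0358 = 1.2179.
h_ss = 1.2179² = 1.4832 m. (Since h₀ = 3.35 m > h_ss, the level will fall toward this value.)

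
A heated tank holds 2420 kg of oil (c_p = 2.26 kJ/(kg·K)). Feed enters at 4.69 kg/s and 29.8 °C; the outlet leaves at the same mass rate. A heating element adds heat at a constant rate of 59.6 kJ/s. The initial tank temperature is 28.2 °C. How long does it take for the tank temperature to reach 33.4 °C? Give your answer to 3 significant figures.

657 s

M c_p dT/dt = ṁ c_p (T_in − T) + Q̇.
τ = M/ṁ = 515.99 s; T_ss = T_in + Q̇/(ṁ c_p) = 35.423 °C.
T(t) = T_ss + (T₀ − T_ss) e^(−t/τ). Set T = 33.4:
e^(−t/τ) = (33.4 − 35.423)/(28.2 − 35.423) = 0.28007
t = −515.99 · ln(0.28007) = 656.70 s.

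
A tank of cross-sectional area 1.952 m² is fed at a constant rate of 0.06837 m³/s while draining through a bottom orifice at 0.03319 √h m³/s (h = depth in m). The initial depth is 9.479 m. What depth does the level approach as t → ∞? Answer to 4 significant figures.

4.243 m

Volume balance on the tank: A dh/dt = Q_in − 0.03319 √h. At steady state dh/dt = 0:
Q_in = 0.03319 √h_ss ⇒ √h_ss = 0.06837/0.03319 = 2.05996.
h_ss = 2.05996² = 4.24343 m. (Since h₀ = 9.479 m > h_ss, the level will fall toward this value.)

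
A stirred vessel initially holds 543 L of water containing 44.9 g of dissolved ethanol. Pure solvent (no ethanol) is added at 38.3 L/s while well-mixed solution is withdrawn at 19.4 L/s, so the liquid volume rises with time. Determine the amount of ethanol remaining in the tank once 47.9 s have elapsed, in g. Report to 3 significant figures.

Total volume: dV/dt = Q_in − Q_out = 18.900 L/s, so V(t) = 543 + 18.900 t and V(47.9) = 1448.3 L.
Species balance (pure solvent in): dm/dt = −Q_out · m/V(t).
dm/m = −Q_out dt/(V₀ + 18.900 t); integrating gives ln(m/m₀) = −(Q_out/(Q_in−Q_out)) ln(V/V₀).
m = m₀ (V₀/V)^(Q_out/(Q_in−Q_out)) = 44.9 × (543/1448.3)^(1.0265) = 16.403 g.

16.4 g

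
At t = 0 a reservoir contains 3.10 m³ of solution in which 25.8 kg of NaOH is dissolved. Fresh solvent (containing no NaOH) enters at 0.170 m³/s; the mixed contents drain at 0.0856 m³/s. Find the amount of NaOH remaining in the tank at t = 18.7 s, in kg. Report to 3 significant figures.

Let m(t) be the amount of NaOH. Volume: V(t) = V₀ + (Q_in − Q_out) t = 3.10 + 0.084400 t; V(18.7) = 4.6783 m³.
No NaOH enters, so dm/dt = −Q_out · (m/V).
dm/m = −Q_out dt/(V₀ + 0.084400 t); integrating gives ln(m/m₀) = −(Q_out/(Q_in−Q_out)) ln(V/V₀).
m = m₀ (V₀/V)^(Q_out/(Q_in−Q_out)) = 25.8 × (3.10/4.6783)^(1.0142) = 16.996 kg.

17.0 kg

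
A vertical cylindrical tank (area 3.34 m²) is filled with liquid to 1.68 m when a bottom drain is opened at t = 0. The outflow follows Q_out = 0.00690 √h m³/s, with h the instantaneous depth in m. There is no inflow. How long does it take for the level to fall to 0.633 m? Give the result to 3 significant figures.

485 s

A dh/dt = −Q_out = −0.00690 √h.
This is separable: 2 d(√h)/dt = −0.00690/A, so √h = √h₀ − (0.00690/(2A)) t.
t = 2A(√h₀ − √h)/0.00690 = 2·3.34·(√1.68 − √0.633)/0.00690
  = 6.6800 × (1.2961 − 0.79561) / 0.00690 = 484.58 s.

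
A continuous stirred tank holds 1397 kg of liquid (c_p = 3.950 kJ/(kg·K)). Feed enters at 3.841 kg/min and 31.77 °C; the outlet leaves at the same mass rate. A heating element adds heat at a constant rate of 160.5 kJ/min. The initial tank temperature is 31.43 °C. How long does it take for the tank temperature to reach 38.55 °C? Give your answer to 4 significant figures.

M c_p dT/dt = ṁ c_p (T_in − T) + Q̇.
τ = M/ṁ = 363.707 min; T_ss = T_in + Q̇/(ṁ c_p) = 42.3487 °C.
T(t) = T_ss + (T₀ − T_ss) e^(−t/τ). Set T = 38.55:
e^(−t/τ) = (38.55 − 42.3487)/(31.43 − 42.3487) = 0.347910
t = −363.707 · ln(0.347910) = 384.007 min.

384.0 min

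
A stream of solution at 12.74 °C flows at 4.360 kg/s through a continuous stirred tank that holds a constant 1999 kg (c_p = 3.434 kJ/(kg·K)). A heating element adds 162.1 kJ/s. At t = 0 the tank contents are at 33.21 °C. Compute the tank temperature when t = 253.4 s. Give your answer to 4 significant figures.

29.12 °C

First-law balance (no shaft work): M c_p dT/dt = ṁ c_p (T_in − T) + 162.1.
τ = M/ṁ = 458.486 s; T_ss = T_in + Q̇/(ṁ c_p) = 12.74 + 162.1/(4.360·3.434) = 23.5667 °C.
Integrating: T(t) = T_ss + (T₀ − T_ss) e^(−t/τ).
T(253.4) = 23.5667 + (9.64330)·e^(−253.4/458.486) = 23.5667 + (9.64330)·0.575401 = 29.1155 °C.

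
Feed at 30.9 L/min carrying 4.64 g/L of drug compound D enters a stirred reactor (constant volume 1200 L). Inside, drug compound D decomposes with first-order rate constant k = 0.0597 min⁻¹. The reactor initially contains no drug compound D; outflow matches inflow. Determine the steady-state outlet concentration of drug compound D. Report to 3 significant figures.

1.40 g/L

Species balance: V dC/dt = Q C_in − Q C − k V C.
Steady state (dC/dt = 0): C_ss = Q C_in/(Q + kV) = C_in/(1 + kV/Q).
C_ss = 30.9·4.64/(30.9 + 0.0597·1200) = 143.38/102.54 = 1.3982 g/L.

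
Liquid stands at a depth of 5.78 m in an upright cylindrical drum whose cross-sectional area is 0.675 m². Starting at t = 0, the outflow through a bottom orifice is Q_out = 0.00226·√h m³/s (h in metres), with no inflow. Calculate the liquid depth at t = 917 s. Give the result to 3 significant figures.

A dh/dt = −Q_out = −0.00226 √h.
Separate and integrate: 2(√h − √h₀) = −(0.00226/A) t.
√h = √5.78 − 0.00226·917/(2·0.675) = 2.4042 − 1.5351 = 0.86904.
h = 0.86904² = 0.75523 m.

0.755 m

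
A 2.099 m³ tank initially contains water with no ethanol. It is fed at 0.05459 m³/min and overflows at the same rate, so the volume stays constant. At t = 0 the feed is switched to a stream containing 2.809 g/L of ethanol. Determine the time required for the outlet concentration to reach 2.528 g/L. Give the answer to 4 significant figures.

88.52 min

Accumulation = in − out for the solute gives V dC/dt = Q(C_in − C), so τ = V/Q = 38.4503 min.
C(t) = C_in + (C₀ − C_in) e^(−t/τ). Set C = 2.528 and solve for t:
e^(−t/τ) = (C − C_in)/(C₀ − C_in) = (2.528 − 2.809)/(0 − 2.809) = 0.100036
t = −τ ln(…) = 38.4503 × 2.30223 = 88.5213 min.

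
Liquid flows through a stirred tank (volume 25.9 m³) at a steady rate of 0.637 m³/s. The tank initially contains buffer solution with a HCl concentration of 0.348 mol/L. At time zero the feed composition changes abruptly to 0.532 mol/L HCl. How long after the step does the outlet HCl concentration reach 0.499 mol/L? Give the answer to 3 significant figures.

69.9 s

Species balance: V dC/dt = Q(C_in − C) ⇒ τ = V/Q = 40.659 s.
C(t) = C_in + (C₀ − C_in) e^(−t/τ). Set C = 0.499 and solve for t:
e^(−t/τ) = (C − C_in)/(C₀ − C_in) = (0.499 − 0.532)/(0.348 − 0.532) = 0.17935
t = −τ ln(…) = 40.659 × 1.7184 = 69.870 s.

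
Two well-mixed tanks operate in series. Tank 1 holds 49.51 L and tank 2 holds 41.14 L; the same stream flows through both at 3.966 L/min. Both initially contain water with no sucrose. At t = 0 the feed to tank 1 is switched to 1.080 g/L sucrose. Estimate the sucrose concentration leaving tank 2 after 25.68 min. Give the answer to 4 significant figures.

0.7099 g/L

Species balance on tank i: dCᵢ/dt = (Cᵢ₋₁ − Cᵢ)/τᵢ with τᵢ = Vᵢ/Q.
τ₁ = 49.51/3.966 = 12.4836 min; τ₂ = 41.14/3.966 = 10.3732 min.
Tank 1: C₁ = C_in(1 − e^(−t/τ₁)). Tank 2 (τ₁ ≠ τ₂): C₂ = C_in[1 − (τ₁ e^(−t/τ₁) − τ₂ e^(−t/τ₂))/(τ₁ − τ₂)].
At t = 25.68: e^(−t/τ₁) = 0.127824, e^(−t/τ₂) = 0.0841111.
C₂ = 1.080·[1 − (12.4836·0.127824 − 10.3732·0.0841111)/(2.11044)] = 1.080·0.657317 = 0.709902 g/L.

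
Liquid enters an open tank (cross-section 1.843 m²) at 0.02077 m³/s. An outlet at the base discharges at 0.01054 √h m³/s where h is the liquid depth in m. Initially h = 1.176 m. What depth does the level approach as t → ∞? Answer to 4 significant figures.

A dh/dt = Q_in − 0.01054 √h. Steady state requires inflow = outflow:
Q_in = 0.01054 √h_ss ⇒ √h_ss = 0.02077/0.01054 = 1.97059.
h_ss = 1.97059² = 3.88322 m. (Since h₀ = 1.176 m < h_ss, the level will rise toward this value.)

3.883 m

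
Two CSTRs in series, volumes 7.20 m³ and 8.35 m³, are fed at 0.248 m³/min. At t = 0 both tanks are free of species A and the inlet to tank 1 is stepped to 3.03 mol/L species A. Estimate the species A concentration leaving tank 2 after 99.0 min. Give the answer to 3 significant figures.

Time constants: τᵢ = Vᵢ/Q for each well-mixed tank.
τ₁ = 7.20/0.248 = 29.032 min; τ₂ = 8.35/0.248 = 33.669 min.
Tank 1: C₁ = C_in(1 − e^(−t/τ₁)). Tank 2 (τ₁ ≠ τ₂): C₂ = C_in[1 − (τ₁ e^(−t/τ₁) − τ₂ e^(−t/τ₂))/(τ₁ − τ₂)].
At t = 99.0: e^(−t/τ₁) = 0.033041, e^(−t/τ₂) = 0.052847.
C₂ = 3.03·[1 − (29.032·0.033041 − 33.669·0.052847)/(-4.6371)] = 3.03·0.82315 = 2.4942 mol/L.

2.49 mol/L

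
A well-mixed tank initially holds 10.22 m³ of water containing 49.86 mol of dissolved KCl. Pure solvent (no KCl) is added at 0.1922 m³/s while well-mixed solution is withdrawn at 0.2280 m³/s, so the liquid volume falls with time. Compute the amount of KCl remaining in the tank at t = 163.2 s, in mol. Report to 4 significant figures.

0.2252 mol

Total volume: dV/dt = Q_in − Q_out = -0.0358000 m³/s, so V(t) = 10.22 − 0.0358000 t and V(163.2) = 4.37744 m³.
Solute balance: dm/dt = 0 − Q_out C = −Q_out m/V(t).
dm/m = −Q_out dt/(V₀ − 0.0358000 t); integrating gives ln(m/m₀) = −(Q_out/(Q_in−Q_out)) ln(V/V₀).
m = m₀ (V₀/V)^(Q_out/(Q_in−Q_out)) = 49.86 × (10.22/4.37744)^(-6.36872) = 0.225214 mol.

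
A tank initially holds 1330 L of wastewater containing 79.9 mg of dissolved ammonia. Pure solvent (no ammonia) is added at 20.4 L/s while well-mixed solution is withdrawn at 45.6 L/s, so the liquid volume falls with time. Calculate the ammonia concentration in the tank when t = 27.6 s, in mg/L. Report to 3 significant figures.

0.0330 mg/L

Total volume: dV/dt = Q_in − Q_out = -25.200 L/s, so V(t) = 1330 − 25.200 t and V(27.6) = 634.48 L.
Species balance (pure solvent in): dm/dt = −Q_out · m/V(t).
Separate: dm/m = −Q_out dt/V(t) ⇒ ln(m/m₀) = −(Q_out/(Q_in−Q_out)) ln(V/V₀).
m = m₀ (V₀/V)^(Q_out/(Q_in−Q_out)) = 79.9 × (1330/634.48)^(-1.8095) = 20.937 mg.
C = m/V = 20.937/634.48 = 0.032998 mg/L.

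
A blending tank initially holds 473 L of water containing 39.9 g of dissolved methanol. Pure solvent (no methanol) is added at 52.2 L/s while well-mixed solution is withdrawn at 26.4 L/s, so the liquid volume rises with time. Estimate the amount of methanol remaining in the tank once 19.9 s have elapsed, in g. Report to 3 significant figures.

Let m(t) be the amount of methanol. Volume: V(t) = V₀ + (Q_in − Q_out) t = 473 + 25.800 t; V(19.9) = 986.42 L.
Species balance (pure solvent in): dm/dt = −Q_out · m/V(t).
Separate: dm/m = −Q_out dt/V(t) ⇒ ln(m/m₀) = −(Q_out/(Q_in−Q_out)) ln(V/V₀).
m = m₀ (V₀/V)^(Q_out/(Q_in−Q_out)) = 39.9 × (473/986.42)^(1.0233) = 18.808 g.

18.8 g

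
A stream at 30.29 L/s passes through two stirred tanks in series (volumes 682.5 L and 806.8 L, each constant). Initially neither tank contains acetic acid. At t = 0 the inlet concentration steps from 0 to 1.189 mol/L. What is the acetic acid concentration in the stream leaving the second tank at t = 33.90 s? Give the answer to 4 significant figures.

Time constants: τᵢ = Vᵢ/Q for each well-mixed tank.
τ₁ = 682.5/30.29 = 22.5322 s; τ₂ = 806.8/30.29 = 26.6359 s.
Tank 1: C₁ = C_in(1 − e^(−t/τ₁)). Tank 2 (τ₁ ≠ τ₂): C₂ = C_in[1 − (τ₁ e^(−t/τ₁) − τ₂ e^(−t/τ₂))/(τ₁ − τ₂)].
At t = 33.90: e^(−t/τ₁) = 0.222125, e^(−t/τ₂) = 0.280069.
C₂ = 1.189·[1 − (22.5322·0.222125 − 26.6359·0.280069)/(-4.10366)] = 1.189·0.401778 = 0.477715 mol/L.

0.4777 mol/L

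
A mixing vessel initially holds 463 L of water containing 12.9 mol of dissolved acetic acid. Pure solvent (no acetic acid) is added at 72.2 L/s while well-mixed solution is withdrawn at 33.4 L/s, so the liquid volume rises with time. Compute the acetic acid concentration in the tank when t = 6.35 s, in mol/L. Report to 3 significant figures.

Total volume: dV/dt = Q_in − Q_out = 38.800 L/s, so V(t) = 463 + 38.800 t and V(6.35) = 709.38 L.
No acetic acid enters, so dm/dt = −Q_out · (m/V).
Separate: dm/m = −Q_out dt/V(t) ⇒ ln(m/m₀) = −(Q_out/(Q_in−Q_out)) ln(V/V₀).
m = m₀ (V₀/V)^(Q_out/(Q_in−Q_out)) = 12.9 × (463/709.38)^(0.86082) = 8.9347 mol.
C = m/V = 8.9347/709.38 = 0.012595 mol/L.

0.0126 mol/L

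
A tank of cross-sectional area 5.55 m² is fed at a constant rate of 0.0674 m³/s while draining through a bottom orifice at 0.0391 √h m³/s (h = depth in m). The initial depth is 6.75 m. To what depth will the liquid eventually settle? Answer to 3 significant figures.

Mass balance (ρ constant): A dh/dt = Q_in − 0.0391 √h. At steady state dh/dt = 0:
Q_in = 0.0391 √h_ss ⇒ √h_ss = 0.0674/0.0391 = 1.7238.
h_ss = 1.7238² = 2.9714 m. (Since h₀ = 6.75 m > h_ss, the level will fall toward this value.)

2.97 m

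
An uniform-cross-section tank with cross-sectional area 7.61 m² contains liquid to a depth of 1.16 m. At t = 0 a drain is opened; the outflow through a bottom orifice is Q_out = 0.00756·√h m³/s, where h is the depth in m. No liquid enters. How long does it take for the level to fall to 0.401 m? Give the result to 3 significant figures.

With no inflow, A dh/dt = −0.00756 √h.
∫ h^(−1/2) dh = −(0.00756/A) ∫ dt, giving 2√h = 2√h₀ − (0.00756/A) t.
t = 2A(√h₀ − √h)/0.00756 = 2·7.61·(√1.16 − √0.401)/0.00756
  = 15.220 × (1.0770 − 0.63325) / 0.00756 = 893.44 s.

893 s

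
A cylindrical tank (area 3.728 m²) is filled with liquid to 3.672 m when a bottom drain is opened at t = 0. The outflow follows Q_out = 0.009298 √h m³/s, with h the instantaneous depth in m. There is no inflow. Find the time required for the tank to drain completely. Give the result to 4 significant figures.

A dh/dt = −Q_out = −0.009298 √h.
∫ h^(−1/2) dh = −(0.009298/A) ∫ dt, giving 2√h = 2√h₀ − (0.009298/A) t.
Set h = 0: 2√h₀ = (0.009298/A) t_empty ⇒ t_empty = 2A√h₀/0.009298.
t_empty = 2·3.728·√3.672/0.009298 = 7.45600·1.91625/0.009298 = 1536.62 s.

1537 s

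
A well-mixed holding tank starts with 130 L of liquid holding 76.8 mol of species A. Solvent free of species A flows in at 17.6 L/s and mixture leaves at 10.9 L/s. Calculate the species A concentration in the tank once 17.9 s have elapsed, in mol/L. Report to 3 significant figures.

0.106 mol/L

Total volume: dV/dt = Q_in − Q_out = 6.7000 L/s, so V(t) = 130 + 6.7000 t and V(17.9) = 249.93 L.
Species balance (pure solvent in): dm/dt = −Q_out · m/V(t).
dm/m = −Q_out dt/(V₀ + 6.7000 t); integrating gives ln(m/m₀) = −(Q_out/(Q_in−Q_out)) ln(V/V₀).
m = m₀ (V₀/V)^(Q_out/(Q_in−Q_out)) = 76.8 × (130/249.93)^(1.6269) = 26.518 mol.
C = m/V = 26.518/249.93 = 0.10610 mol/L.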